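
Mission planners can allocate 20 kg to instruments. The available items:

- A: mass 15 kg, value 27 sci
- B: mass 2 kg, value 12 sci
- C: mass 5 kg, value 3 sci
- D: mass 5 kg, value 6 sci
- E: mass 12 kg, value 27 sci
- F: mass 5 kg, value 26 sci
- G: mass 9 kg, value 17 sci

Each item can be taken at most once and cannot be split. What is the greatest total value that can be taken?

65 sci

Check high-value combinations within 20 kg:
- B+E+F: mass 2+12+5=19, value 12+27+26=65
- B+F+G: mass 2+5+9=16, value 12+26+17=55
- E+F: mass 12+5=17, value 27+26=53
Best: 65 sci.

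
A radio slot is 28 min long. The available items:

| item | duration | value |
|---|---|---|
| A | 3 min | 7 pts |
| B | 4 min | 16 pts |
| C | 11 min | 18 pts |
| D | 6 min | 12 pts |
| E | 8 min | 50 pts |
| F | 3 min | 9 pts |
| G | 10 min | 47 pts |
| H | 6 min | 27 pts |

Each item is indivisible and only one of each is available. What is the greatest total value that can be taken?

140 pts

Check high-value combinations within 28 min:
- B+E+G+H: duration 4+8+10+6=28, value 16+50+47+27=140
- E+F+G+H: duration 8+3+10+6=27, value 50+9+47+27=133
- A+E+G+H: duration 3+8+10+6=27, value 7+50+47+27=131
Best: 140 pts.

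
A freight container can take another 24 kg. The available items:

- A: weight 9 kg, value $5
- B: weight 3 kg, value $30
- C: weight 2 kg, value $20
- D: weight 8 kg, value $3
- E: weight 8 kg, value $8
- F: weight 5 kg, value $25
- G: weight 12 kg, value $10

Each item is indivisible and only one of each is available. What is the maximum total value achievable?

$85

Check high-value combinations within 24 kg:
- B+C+F+G: weight 3+2+5+12=22, value 30+20+25+10=85
- B+C+E+F: weight 3+2+8+5=18, value 30+20+8+25=83
- A+B+C+F: weight 9+3+2+5=19, value 5+30+20+25=80
- B+C+D+F: weight 3+2+8+5=18, value 30+20+3+25=78
- B+C+F: weight 3+2+5=10, value 30+20+25=75
Best: $85.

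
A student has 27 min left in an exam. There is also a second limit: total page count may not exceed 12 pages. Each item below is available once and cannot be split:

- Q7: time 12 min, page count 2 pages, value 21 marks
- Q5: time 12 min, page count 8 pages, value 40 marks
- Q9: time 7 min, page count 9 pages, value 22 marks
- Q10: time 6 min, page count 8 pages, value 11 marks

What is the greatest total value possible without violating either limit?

61 marks

Feasible sets respecting both limits:
- Q7+Q5: time 24, page count 10, value 61
- Q7+Q9: time 19, page count 11, value 43
- Q5: time 12, page count 8, value 40
- Q7+Q10: time 18, page count 10, value 32
Best: 61 marks.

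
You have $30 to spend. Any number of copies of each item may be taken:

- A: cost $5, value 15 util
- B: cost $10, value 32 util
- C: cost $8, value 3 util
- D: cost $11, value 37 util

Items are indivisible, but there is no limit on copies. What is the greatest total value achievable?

96 util

Best value-per-unit is D at 37/11; filling with it alone gives 2×37 = 74.
Optimal mix: 3×B → cost 30, value 96.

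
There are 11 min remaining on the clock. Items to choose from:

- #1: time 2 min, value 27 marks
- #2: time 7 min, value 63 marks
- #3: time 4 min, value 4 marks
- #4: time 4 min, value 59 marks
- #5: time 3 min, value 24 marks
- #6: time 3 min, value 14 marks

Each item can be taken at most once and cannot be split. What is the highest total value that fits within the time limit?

Check high-value combinations within 11 min:
- #2+#4: time 7+4=11, value 63+59=122
- #1+#4+#5: time 2+4+3=9, value 27+59+24=110
- #1+#4+#6: time 2+4+3=9, value 27+59+14=100
- #4+#5+#6: time 4+3+3=10, value 59+24+14=97
- #1+#2: time 2+7=9, value 27+63=90
Best: 122 marks.

122 marks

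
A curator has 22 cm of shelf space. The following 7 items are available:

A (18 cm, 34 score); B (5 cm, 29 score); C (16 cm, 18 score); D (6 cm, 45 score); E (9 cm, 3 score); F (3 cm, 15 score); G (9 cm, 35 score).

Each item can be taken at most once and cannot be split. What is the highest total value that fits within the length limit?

109 score

This is a 0/1 knapsack; check combinations near the capacity.
- B+D+G: length 5+6+9=20, value 29+45+35=109
- D+F+G: length 6+3+9=18, value 45+15+35=95
- B+D+F: length 5+6+3=14, value 29+45+15=89
- D+G: length 6+9=15, value 45+35=80
- B+F+G: length 5+3+9=17, value 29+15+35=79
Best: 109 score.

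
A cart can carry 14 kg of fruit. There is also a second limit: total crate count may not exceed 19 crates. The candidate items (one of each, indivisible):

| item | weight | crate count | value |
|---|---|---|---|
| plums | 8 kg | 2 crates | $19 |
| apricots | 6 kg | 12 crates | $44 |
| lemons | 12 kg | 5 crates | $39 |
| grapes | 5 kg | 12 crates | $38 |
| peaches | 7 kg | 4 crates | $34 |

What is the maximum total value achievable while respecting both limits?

Feasible sets respecting both limits:
- apricots+peaches: weight 13, crate count 16, value 78
- grapes+peaches: weight 12, crate count 16, value 72
- plums+apricots: weight 14, crate count 14, value 63
- plums+grapes: weight 13, crate count 14, value 57
Best: $78.

$78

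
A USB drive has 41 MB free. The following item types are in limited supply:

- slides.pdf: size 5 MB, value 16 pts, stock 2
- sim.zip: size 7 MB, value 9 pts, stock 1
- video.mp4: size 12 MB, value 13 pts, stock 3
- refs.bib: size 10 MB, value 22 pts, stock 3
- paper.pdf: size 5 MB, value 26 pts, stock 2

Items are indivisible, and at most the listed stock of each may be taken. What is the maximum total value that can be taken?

Top feasible selections:
- 2×slides.pdf + 2×refs.bib + 2×paper.pdf: size 40, value 128
- 3×refs.bib + 2×paper.pdf: size 40, value 118
- 2×slides.pdf + 1×sim.zip + 1×refs.bib + 2×paper.pdf: size 37, value 115
- 1×slides.pdf + 2×refs.bib + 2×paper.pdf: size 35, value 112
Best: 128 pts.

128 pts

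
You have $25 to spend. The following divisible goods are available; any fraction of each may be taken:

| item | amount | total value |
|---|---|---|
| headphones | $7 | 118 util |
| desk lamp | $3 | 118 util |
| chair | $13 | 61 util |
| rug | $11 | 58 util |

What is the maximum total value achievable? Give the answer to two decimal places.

312.77

Take in order of value per unit:
- desk lamp (118/3 per unit): all 3 → value 118, running total 118.00
- headphones (118/7 per unit): all 7 → value 118, running total 236.00
- rug (58/11 per unit): all 11 → value 58, running total 294.00
- chair (61/13 per unit): 4 of 13 → value 4×61/13 = 18.7692, running total 312.77
Total 312.77.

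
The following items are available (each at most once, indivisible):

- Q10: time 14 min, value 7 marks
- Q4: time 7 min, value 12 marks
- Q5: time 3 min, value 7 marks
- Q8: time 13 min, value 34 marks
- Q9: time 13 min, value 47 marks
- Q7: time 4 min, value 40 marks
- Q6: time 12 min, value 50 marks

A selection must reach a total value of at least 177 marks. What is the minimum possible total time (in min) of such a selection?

45

Subsets with value ≥ 177, sorted by total time:
- Q5+Q8+Q9+Q7+Q6: time 45, value 178
- Q4+Q8+Q9+Q7+Q6: time 49, value 183
Minimum time: 45 min.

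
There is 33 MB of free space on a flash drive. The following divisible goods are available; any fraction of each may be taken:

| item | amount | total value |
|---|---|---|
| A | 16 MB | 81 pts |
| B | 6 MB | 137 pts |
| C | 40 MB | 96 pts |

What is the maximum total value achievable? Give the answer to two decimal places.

Take in order of value per unit:
- B (137/6 per unit): all 6 → value 137, running total 137.00
- A (81/16 per unit): all 16 → value 81, running total 218.00
- C (96/40 per unit): 11 of 40 → value 11×96/40 = 26.4000, running total 244.40
Total 244.40.

244.40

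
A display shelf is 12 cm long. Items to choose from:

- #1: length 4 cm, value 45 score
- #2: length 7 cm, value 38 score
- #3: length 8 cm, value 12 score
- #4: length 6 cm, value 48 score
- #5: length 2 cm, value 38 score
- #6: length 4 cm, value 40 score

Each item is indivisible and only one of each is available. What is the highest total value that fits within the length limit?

131 score

This is a 0/1 knapsack; check combinations near the capacity.
- #1+#4+#5: length 4+6+2=12, value 45+48+38=131
- #4+#5+#6: length 6+2+4=12, value 48+38+40=126
- #1+#5+#6: length 4+2+4=10, value 45+38+40=123
- #1+#4: length 4+6=10, value 45+48=93
Best: 131 score.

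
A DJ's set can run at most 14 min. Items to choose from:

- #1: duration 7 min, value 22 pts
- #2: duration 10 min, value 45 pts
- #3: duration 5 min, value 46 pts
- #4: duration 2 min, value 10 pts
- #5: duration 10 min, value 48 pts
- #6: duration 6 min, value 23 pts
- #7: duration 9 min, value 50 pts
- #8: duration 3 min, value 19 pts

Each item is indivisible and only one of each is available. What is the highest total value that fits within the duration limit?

96 pts

This is a 0/1 knapsack; check combinations near the capacity.
- #3+#7: duration 5+9=14, value 46+50=96
- #3+#6+#8: duration 5+6+3=14, value 46+23+19=88
- #3+#4+#6: duration 5+2+6=13, value 46+10+23=79
Best: 96 pts.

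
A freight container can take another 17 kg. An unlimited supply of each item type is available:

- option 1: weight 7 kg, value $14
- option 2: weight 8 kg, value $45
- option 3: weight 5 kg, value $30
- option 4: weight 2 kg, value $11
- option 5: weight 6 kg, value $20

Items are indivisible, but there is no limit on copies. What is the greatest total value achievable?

$101

Best value-per-unit is option 3 at 30/5; filling with it alone gives 3×30 = 90.
Optimal mix: 3×option 3 + 1×option 4 → weight 17, value 101.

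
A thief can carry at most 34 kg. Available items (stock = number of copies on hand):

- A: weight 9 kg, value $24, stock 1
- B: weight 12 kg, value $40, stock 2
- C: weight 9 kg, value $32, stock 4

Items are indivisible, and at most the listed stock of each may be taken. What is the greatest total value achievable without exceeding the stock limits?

$112

Best selections within weight 34 and stock limits:
- 2×B + 1×C: weight 33, value 112
- 1×B + 2×C: weight 30, value 104
Best: $112.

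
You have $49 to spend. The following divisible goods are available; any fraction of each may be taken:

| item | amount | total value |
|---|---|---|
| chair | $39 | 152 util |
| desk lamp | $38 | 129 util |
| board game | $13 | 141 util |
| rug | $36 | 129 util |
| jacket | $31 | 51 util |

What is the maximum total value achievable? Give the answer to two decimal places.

281.31

Take in order of value per unit:
- board game (141/13 per unit): all 13 → value 141, running total 141.00
- chair (152/39 per unit): 36 of 39 → value 36×152/39 = 140.3077, running total 281.31
Total 281.31.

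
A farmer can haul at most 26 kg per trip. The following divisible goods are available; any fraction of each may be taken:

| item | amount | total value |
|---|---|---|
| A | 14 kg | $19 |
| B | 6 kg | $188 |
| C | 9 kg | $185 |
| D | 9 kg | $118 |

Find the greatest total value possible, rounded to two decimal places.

Take in order of value per unit:
- B (188/6 per unit): all 6 → value 188, running total 188.00
- C (185/9 per unit): all 9 → value 185, running total 373.00
- D (118/9 per unit): all 9 → value 118, running total 491.00
- A (19/14 per unit): 2 of 14 → value 2×19/14 = 2.7143, running total 493.71
Total 493.71.

493.71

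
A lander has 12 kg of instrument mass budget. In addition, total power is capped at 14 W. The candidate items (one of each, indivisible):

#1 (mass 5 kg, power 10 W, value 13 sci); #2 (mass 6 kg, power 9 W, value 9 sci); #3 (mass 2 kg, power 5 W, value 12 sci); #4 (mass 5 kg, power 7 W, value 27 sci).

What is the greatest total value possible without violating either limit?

Feasible sets respecting both limits:
- #3+#4: mass 7, power 12, value 39
- #4: mass 5, power 7, value 27
- #2+#3: mass 8, power 14, value 21
Best: 39 sci.

39 sci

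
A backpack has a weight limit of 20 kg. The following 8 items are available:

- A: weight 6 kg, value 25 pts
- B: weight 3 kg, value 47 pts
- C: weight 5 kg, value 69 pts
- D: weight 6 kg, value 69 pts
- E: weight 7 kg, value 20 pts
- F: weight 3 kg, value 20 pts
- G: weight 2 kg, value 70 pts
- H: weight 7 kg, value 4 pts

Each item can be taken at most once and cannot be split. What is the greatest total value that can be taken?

Check high-value combinations within 20 kg:
- B+C+D+F+G: weight 3+5+6+3+2=19, value 47+69+69+20+70=275
- B+C+D+G: weight 3+5+6+2=16, value 47+69+69+70=255
- A+C+D+G: weight 6+5+6+2=19, value 25+69+69+70=233
Best: 275 pts.

275 pts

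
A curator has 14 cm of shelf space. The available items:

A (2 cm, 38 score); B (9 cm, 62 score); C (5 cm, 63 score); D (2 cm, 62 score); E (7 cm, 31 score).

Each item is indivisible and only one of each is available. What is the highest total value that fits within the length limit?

This is a 0/1 knapsack; check combinations near the capacity.
- A+C+D: length 2+5+2=9, value 38+63+62=163
- A+B+D: length 2+9+2=13, value 38+62+62=162
- C+D+E: length 5+2+7=14, value 63+62+31=156
- A+C+E: length 2+5+7=14, value 38+63+31=132
- A+D+E: length 2+2+7=11, value 38+62+31=131
Best: 163 score.

163 score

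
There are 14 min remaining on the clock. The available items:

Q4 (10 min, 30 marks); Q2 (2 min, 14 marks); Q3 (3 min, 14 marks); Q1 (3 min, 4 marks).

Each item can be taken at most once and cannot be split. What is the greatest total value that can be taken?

This is a 0/1 knapsack; check combinations near the capacity.
- Q4+Q2: time 10+2=12, value 30+14=44
- Q4+Q3: time 10+3=13, value 30+14=44
- Q4+Q1: time 10+3=13, value 30+4=34
Best: 44 marks.

44 marks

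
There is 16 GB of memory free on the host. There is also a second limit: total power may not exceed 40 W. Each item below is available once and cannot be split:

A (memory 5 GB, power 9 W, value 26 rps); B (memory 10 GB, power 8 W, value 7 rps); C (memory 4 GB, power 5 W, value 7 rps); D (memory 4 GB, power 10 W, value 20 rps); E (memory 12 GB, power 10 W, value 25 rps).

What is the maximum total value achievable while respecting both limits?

Feasible sets respecting both limits:
- A+C+D: memory 13, power 24, value 53
- A+D: memory 9, power 19, value 46
- D+E: memory 16, power 20, value 45
Best: 53 rps.

53 rps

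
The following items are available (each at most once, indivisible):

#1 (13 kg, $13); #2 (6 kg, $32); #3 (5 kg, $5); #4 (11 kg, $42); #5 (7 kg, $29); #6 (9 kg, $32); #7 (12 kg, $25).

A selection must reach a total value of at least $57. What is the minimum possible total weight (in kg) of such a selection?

Subsets with value ≥ 57, sorted by total weight:
- #2+#5: weight 13, value 61
- #2+#6: weight 15, value 64
- #5+#6: weight 16, value 61
Minimum weight: 13 kg.

13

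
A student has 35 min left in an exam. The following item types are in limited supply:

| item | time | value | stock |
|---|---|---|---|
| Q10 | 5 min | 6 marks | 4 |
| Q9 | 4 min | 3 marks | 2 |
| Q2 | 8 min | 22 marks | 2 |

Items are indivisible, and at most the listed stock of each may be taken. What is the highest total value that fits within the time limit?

Top feasible selections:
- 3×Q10 + 1×Q9 + 2×Q2: time 35, value 65
- 3×Q10 + 2×Q2: time 31, value 62
Best: 65 marks.

65 marks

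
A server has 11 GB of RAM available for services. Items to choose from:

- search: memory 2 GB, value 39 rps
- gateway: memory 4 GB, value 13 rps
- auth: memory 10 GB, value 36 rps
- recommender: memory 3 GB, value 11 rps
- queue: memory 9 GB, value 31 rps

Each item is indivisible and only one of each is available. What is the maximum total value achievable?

70 rps

Check high-value combinations within 11 GB:
- search+queue: memory 2+9=11, value 39+31=70
- search+gateway+recommender: memory 2+4+3=9, value 39+13+11=63
- search+gateway: memory 2+4=6, value 39+13=52
Best: 70 rps.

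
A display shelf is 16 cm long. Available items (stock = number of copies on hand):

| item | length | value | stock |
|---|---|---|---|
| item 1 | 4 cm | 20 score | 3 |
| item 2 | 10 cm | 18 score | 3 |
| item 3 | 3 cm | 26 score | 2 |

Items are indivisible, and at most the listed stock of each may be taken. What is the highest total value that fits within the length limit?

92 score

Best selections within length 16 and stock limits:
- 2×item 1 + 2×item 3: length 14, value 92
- 3×item 1 + 1×item 3: length 15, value 86
- 1×item 1 + 2×item 3: length 10, value 72
Best: 92 score.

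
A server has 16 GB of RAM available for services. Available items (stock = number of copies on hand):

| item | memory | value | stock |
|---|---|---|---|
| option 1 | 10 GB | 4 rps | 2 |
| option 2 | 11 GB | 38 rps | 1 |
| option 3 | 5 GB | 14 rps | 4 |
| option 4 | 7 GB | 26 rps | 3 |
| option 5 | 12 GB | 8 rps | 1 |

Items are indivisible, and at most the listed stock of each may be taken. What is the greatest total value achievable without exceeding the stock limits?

52 rps

Top feasible selections:
- 2×option 4: memory 14, value 52
- 1×option 2 + 1×option 3: memory 16, value 52
- 3×option 3: memory 15, value 42
- 1×option 3 + 1×option 4: memory 12, value 40
Best: 52 rps.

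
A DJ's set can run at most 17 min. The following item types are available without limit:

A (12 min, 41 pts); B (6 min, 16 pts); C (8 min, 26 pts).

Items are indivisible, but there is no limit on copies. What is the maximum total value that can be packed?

52 pts

Best value-per-unit is A at 41/12; filling with it alone gives 1×41 = 41.
Optimal mix: 2×C → duration 16, value 52.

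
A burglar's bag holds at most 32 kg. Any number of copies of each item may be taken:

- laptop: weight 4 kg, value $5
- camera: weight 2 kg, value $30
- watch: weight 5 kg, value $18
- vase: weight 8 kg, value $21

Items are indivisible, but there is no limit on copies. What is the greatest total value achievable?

Best value-per-unit is camera at 30/2, and filling with it alone uses weight 16×2=32. No mix of the others beats 16×30 = 480.

$480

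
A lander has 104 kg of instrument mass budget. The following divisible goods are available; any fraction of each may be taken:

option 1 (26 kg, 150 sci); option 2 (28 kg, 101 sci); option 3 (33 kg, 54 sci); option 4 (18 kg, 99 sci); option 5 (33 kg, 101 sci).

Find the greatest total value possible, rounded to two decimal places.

447.94

Take in order of value per unit:
- option 1 (150/26 per unit): all 26 → value 150, running total 150.00
- option 4 (99/18 per unit): all 18 → value 99, running total 249.00
- option 2 (101/28 per unit): all 28 → value 101, running total 350.00
- option 5 (101/33 per unit): 32 of 33 → value 32×101/33 = 97.9394, running total 447.94
Total 447.94.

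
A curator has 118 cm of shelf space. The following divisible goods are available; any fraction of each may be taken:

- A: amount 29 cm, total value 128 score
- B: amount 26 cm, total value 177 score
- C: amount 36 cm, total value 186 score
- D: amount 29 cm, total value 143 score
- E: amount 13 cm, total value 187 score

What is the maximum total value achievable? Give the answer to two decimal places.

754.79

Take in order of value per unit:
- E (187/13 per unit): all 13 → value 187, running total 187.00
- B (177/26 per unit): all 26 → value 177, running total 364.00
- C (186/36 per unit): all 36 → value 186, running total 550.00
- D (143/29 per unit): all 29 → value 143, running total 693.00
- A (128/29 per unit): 14 of 29 → value 14×128/29 = 61.7931, running total 754.79
Total 754.79.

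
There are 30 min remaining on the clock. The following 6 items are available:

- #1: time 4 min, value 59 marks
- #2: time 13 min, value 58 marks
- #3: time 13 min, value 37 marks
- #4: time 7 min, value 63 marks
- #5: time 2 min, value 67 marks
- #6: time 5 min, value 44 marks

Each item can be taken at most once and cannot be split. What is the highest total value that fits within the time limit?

Check high-value combinations within 30 min:
- #1+#2+#4+#5: time 4+13+7+2=26, value 59+58+63+67=247
- #1+#4+#5+#6: time 4+7+2+5=18, value 59+63+67+44=233
- #2+#4+#5+#6: time 13+7+2+5=27, value 58+63+67+44=232
- #1+#2+#5+#6: time 4+13+2+5=24, value 59+58+67+44=228
Best: 247 marks.

247 marks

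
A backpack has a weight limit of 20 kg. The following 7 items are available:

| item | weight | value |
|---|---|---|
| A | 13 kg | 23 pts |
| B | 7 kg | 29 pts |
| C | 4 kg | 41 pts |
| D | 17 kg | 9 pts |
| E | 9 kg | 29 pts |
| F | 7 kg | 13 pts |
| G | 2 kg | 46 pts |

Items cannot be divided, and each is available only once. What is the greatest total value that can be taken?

Check high-value combinations within 20 kg:
- B+C+F+G: weight 7+4+7+2=20, value 29+41+13+46=129
- B+C+G: weight 7+4+2=13, value 29+41+46=116
- C+E+G: weight 4+9+2=15, value 41+29+46=116
- A+C+G: weight 13+4+2=19, value 23+41+46=110
Best: 129 pts.

129 pts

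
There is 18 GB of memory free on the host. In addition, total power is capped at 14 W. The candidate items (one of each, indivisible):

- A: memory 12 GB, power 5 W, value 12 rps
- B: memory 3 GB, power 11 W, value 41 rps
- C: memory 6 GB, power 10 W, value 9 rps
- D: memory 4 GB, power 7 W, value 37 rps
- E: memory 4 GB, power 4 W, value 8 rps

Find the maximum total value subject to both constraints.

49 rps

Feasible sets respecting both limits:
- A+D: memory 16, power 12, value 49
- D+E: memory 8, power 11, value 45
- B: memory 3, power 11, value 41
- D: memory 4, power 7, value 37
Best: 49 rps.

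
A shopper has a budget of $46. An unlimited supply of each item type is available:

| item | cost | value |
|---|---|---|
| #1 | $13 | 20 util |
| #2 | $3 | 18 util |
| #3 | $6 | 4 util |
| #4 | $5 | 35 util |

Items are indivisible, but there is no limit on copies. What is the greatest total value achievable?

Best value-per-unit is #4 at 35/5; filling with it alone gives 9×35 = 315.
Optimal mix: 2×#2 + 8×#4 → cost 46, value 316.

316 util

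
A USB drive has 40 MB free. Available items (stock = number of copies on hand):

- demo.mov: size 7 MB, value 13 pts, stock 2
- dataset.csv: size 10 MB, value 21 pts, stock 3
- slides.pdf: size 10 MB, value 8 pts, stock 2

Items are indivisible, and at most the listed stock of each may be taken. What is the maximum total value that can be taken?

76 pts

Best selections within size 40 and stock limits:
- 1×demo.mov + 3×dataset.csv: size 37, value 76
- 3×dataset.csv + 1×slides.pdf: size 40, value 71
Best: 76 pts.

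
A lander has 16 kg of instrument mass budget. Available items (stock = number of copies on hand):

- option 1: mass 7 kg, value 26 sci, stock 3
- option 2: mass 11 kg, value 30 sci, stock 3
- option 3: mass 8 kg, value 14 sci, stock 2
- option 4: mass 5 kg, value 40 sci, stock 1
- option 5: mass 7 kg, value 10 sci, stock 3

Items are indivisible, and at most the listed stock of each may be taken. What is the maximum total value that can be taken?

Top feasible selections:
- 1×option 2 + 1×option 4: mass 16, value 70
- 1×option 1 + 1×option 4: mass 12, value 66
Best: 70 sci.

70 sci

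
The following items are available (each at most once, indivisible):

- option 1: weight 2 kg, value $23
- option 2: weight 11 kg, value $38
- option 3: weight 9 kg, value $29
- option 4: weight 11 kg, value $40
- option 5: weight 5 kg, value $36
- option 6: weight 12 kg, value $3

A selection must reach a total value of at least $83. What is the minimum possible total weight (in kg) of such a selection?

Subsets with value ≥ 83, sorted by total weight:
- option 1+option 3+option 5: weight 16, value 88
- option 1+option 4+option 5: weight 18, value 99
- option 1+option 2+option 5: weight 18, value 97
- option 1+option 3+option 4: weight 22, value 92
Minimum weight: 16 kg.

16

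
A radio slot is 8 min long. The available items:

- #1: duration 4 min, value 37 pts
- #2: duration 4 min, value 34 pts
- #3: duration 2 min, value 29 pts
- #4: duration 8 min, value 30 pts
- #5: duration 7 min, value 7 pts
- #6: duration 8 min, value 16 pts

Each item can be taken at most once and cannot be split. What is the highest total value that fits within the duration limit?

Check high-value combinations within 8 min:
- #1+#2: duration 4+4=8, value 37+34=71
- #1+#3: duration 4+2=6, value 37+29=66
- #2+#3: duration 4+2=6, value 34+29=63
- #1: duration 4, value 37
- #2: duration 4, value 34
Best: 71 pts.

71 pts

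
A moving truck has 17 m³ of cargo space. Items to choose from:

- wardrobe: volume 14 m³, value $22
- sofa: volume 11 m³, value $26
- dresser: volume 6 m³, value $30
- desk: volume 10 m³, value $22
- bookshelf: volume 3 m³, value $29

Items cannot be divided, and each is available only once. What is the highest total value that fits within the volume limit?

Check high-value combinations within 17 m³:
- dresser+bookshelf: volume 6+3=9, value 30+29=59
- sofa+dresser: volume 11+6=17, value 26+30=56
- sofa+bookshelf: volume 11+3=14, value 26+29=55
- dresser+desk: volume 6+10=16, value 30+22=52
- desk+bookshelf: volume 10+3=13, value 22+29=51
Best: $59.

$59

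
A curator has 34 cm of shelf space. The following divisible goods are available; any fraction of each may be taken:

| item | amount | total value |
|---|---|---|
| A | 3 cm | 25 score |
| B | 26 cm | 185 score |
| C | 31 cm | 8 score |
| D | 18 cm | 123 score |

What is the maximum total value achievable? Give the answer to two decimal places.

244.17

Take in order of value per unit:
- A (25/3 per unit): all 3 → value 25, running total 25.00
- B (185/26 per unit): all 26 → value 185, running total 210.00
- D (123/18 per unit): 5 of 18 → value 5×123/18 = 34.1667, running total 244.17
Total 244.17.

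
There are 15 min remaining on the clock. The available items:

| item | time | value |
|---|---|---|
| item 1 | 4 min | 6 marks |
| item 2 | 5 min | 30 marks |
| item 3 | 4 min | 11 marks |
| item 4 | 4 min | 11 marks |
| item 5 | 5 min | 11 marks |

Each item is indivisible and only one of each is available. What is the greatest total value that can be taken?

Check high-value combinations within 15 min:
- item 2+item 3+item 4: time 5+4+4=13, value 30+11+11=52
- item 2+item 3+item 5: time 5+4+5=14, value 30+11+11=52
- item 2+item 4+item 5: time 5+4+5=14, value 30+11+11=52
- item 1+item 2+item 3: time 4+5+4=13, value 6+30+11=47
- item 1+item 2+item 4: time 4+5+4=13, value 6+30+11=47
Best: 52 marks.

52 marks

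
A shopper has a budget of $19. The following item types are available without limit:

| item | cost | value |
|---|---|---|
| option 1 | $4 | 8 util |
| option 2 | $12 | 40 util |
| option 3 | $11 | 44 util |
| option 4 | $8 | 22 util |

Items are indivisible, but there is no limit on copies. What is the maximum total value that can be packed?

66 util

Best value-per-unit is option 3 at 44/11; filling with it alone gives 1×44 = 44.
Optimal mix: 1×option 3 + 1×option 4 → cost 19, value 66.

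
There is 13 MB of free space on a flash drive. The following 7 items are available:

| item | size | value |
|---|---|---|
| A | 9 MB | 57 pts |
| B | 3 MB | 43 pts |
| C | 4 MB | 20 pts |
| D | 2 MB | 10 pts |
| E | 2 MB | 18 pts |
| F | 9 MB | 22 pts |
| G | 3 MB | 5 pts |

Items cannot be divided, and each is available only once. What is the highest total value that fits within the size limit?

This is a 0/1 knapsack; check combinations near the capacity.
- A+B: size 9+3=12, value 57+43=100
- B+C+D+E: size 3+4+2+2=11, value 43+20+10+18=91
- B+C+E+G: size 3+4+2+3=12, value 43+20+18+5=86
- A+D+E: size 9+2+2=13, value 57+10+18=85
- B+C+E: size 3+4+2=9, value 43+20+18=81
Best: 100 pts.

100 pts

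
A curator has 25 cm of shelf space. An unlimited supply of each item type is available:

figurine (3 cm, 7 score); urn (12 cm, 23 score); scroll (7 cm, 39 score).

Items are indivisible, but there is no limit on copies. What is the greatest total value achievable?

124 score

Best value-per-unit is scroll at 39/7; filling with it alone gives 3×39 = 117.
Optimal mix: 1×figurine + 3×scroll → length 24, value 124.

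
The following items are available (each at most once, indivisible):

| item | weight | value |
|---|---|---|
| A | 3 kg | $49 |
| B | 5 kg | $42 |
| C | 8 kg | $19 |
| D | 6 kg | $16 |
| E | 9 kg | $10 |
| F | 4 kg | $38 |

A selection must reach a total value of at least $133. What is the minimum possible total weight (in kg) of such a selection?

18

Subsets with value ≥ 133, sorted by total weight:
- A+B+D+F: weight 18, value 145
- A+B+C+F: weight 20, value 148
Minimum weight: 18 kg.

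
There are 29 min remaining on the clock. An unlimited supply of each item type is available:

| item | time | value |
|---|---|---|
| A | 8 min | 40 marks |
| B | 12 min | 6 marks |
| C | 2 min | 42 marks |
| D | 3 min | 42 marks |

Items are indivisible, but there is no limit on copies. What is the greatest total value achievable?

Best value-per-unit is C at 42/2, and filling with it alone uses time 14×2=28. No mix of the others beats 14×42 = 588.

588 marks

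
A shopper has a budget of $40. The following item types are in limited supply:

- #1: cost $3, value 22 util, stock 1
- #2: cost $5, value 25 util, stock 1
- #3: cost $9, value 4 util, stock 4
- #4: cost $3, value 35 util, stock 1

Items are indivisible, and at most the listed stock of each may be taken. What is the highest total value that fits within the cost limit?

Top feasible selections:
- 1×#1 + 1×#2 + 3×#3 + 1×#4: cost 38, value 94
- 1×#1 + 1×#2 + 2×#3 + 1×#4: cost 29, value 90
Best: 94 util.

94 util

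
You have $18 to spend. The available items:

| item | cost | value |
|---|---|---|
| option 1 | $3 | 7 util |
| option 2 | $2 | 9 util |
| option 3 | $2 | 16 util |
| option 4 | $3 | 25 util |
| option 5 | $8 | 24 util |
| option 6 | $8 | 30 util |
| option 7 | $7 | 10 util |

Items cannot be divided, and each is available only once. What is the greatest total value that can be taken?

Check high-value combinations within $18:
- option 1+option 2+option 3+option 4+option 6: cost 3+2+2+3+8=18, value 7+9+16+25+30=87
- option 1+option 2+option 3+option 4+option 5: cost 3+2+2+3+8=18, value 7+9+16+25+24=81
- option 2+option 3+option 4+option 6: cost 2+2+3+8=15, value 9+16+25+30=80
- option 1+option 3+option 4+option 6: cost 3+2+3+8=16, value 7+16+25+30=78
- option 2+option 3+option 4+option 5: cost 2+2+3+8=15, value 9+16+25+24=74
Best: 87 util.

87 util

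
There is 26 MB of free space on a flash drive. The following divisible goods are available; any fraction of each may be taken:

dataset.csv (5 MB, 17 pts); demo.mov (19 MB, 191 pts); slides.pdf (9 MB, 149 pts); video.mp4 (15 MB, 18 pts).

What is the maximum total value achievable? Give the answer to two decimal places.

319.89

Take in order of value per unit:
- slides.pdf (149/9 per unit): all 9 → value 149, running total 149.00
- demo.mov (191/19 per unit): 17 of 19 → value 17×191/19 = 170.8947, running total 319.89
Total 319.89.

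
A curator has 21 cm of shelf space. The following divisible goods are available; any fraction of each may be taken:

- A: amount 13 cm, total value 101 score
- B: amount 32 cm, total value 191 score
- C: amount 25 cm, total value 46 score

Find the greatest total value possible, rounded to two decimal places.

Take in order of value per unit:
- A (101/13 per unit): all 13 → value 101, running total 101.00
- B (191/32 per unit): 8 of 32 → value 8×191/32 = 47.7500, running total 148.75
Total 148.75.

148.75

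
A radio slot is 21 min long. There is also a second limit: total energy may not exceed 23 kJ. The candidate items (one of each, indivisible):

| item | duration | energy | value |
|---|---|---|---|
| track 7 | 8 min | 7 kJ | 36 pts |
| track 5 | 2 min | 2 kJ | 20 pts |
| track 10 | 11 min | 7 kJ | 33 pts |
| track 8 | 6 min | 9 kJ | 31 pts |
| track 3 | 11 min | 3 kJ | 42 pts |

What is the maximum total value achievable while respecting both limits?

Feasible sets respecting both limits:
- track 7+track 5+track 3: duration 21, energy 12, value 98
- track 5+track 8+track 3: duration 19, energy 14, value 93
- track 7+track 5+track 10: duration 21, energy 16, value 89
Best: 98 pts.

98 pts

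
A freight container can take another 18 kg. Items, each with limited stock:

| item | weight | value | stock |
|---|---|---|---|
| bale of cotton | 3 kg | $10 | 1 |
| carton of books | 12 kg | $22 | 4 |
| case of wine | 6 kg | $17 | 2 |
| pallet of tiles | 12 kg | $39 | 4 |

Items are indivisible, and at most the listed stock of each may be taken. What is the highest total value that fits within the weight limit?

$56

Top feasible selections:
- 1×case of wine + 1×pallet of tiles: weight 18, value 56
- 1×bale of cotton + 1×pallet of tiles: weight 15, value 49
- 1×bale of cotton + 2×case of wine: weight 15, value 44
Best: $56.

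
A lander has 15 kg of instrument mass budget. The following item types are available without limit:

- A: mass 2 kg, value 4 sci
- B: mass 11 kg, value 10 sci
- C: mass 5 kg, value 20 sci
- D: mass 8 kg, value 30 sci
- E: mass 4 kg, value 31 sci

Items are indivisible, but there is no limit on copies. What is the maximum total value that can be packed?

97 sci

Best value-per-unit is E at 31/4; filling with it alone gives 3×31 = 93.
Optimal mix: 1×A + 3×E → mass 14, value 97.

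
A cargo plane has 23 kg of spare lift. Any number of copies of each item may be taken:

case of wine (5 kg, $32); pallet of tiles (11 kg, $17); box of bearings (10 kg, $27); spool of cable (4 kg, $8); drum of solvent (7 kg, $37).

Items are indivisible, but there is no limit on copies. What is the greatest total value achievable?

$133

Best value-per-unit is case of wine at 32/5; filling with it alone gives 4×32 = 128.
Optimal mix: 3×case of wine + 1×drum of solvent → weight 22, value 133.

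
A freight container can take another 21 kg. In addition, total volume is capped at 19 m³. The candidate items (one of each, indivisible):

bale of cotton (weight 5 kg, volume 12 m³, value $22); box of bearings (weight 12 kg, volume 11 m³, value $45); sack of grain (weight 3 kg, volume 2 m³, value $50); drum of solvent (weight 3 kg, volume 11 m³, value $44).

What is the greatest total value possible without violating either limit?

Feasible sets respecting both limits:
- box of bearings+sack of grain: weight 15, volume 13, value 95
- sack of grain+drum of solvent: weight 6, volume 13, value 94
- bale of cotton+sack of grain: weight 8, volume 14, value 72
- sack of grain: weight 3, volume 2, value 50
Best: $95.

$95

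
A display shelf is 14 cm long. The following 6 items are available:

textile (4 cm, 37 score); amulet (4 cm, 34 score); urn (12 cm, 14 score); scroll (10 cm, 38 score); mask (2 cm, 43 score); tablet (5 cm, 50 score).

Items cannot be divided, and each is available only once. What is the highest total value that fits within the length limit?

This is a 0/1 knapsack; check combinations near the capacity.
- textile+mask+tablet: length 4+2+5=11, value 37+43+50=130
- amulet+mask+tablet: length 4+2+5=11, value 34+43+50=127
- textile+amulet+tablet: length 4+4+5=13, value 37+34+50=121
- textile+amulet+mask: length 4+4+2=10, value 37+34+43=114
Best: 130 score.

130 score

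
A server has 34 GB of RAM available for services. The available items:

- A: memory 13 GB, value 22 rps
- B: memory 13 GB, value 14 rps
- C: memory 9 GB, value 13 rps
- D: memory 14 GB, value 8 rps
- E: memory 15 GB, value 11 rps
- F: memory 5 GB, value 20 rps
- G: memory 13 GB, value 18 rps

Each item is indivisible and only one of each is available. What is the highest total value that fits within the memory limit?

60 rps

Check high-value combinations within 34 GB:
- A+F+G: memory 13+5+13=31, value 22+20+18=60
- A+B+F: memory 13+13+5=31, value 22+14+20=56
- A+C+F: memory 13+9+5=27, value 22+13+20=55
Best: 60 rps.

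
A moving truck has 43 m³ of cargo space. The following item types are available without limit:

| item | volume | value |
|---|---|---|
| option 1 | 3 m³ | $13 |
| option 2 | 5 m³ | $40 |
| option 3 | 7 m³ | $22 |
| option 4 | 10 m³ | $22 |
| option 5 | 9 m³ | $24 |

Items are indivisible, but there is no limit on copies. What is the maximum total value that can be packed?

$333

Best value-per-unit is option 2 at 40/5; filling with it alone gives 8×40 = 320.
Optimal mix: 1×option 1 + 8×option 2 → volume 43, value 333.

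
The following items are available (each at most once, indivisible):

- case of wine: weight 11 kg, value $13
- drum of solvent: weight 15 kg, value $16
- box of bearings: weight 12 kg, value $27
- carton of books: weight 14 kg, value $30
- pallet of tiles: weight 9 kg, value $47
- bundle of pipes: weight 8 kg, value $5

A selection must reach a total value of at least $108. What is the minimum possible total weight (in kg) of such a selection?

Subsets with value ≥ 108, sorted by total weight:
- box of bearings+carton of books+pallet of tiles+bundle of pipes: weight 43, value 109
- case of wine+box of bearings+carton of books+pallet of tiles: weight 46, value 117
- drum of solvent+box of bearings+carton of books+pallet of tiles: weight 50, value 120
Minimum weight: 43 kg.

43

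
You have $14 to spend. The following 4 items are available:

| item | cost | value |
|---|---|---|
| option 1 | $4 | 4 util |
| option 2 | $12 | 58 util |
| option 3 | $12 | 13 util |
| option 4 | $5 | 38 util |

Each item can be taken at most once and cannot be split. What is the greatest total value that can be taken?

58 util

Check high-value combinations within $14:
- option 2: cost 12, value 58
- option 1+option 4: cost 4+5=9, value 4+38=42
- option 4: cost 5, value 38
- option 3: cost 12, value 13
Best: 58 util.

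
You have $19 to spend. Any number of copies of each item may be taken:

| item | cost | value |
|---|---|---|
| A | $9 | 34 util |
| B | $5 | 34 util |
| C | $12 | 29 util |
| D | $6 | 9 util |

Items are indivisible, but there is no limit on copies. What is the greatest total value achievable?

102 util

Best value-per-unit is B at 34/5; filling with it alone gives 3×34 = 102.
Optimal mix: 1×A + 2×B → cost 19, value 102.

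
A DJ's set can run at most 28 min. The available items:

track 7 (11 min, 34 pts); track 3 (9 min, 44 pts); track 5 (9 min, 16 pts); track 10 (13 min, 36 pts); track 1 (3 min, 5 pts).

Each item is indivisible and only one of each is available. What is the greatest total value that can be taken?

85 pts

Check high-value combinations within 28 min:
- track 3+track 10+track 1: duration 9+13+3=25, value 44+36+5=85
- track 7+track 3+track 1: duration 11+9+3=23, value 34+44+5=83
- track 3+track 10: duration 9+13=22, value 44+36=80
Best: 85 pts.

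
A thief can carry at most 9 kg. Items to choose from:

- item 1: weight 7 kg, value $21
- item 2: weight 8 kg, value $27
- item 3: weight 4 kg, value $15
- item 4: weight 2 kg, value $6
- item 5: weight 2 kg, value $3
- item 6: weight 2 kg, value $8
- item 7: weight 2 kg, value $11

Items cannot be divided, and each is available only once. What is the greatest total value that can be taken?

$34

Check high-value combinations within 9 kg:
- item 3+item 6+item 7: weight 4+2+2=8, value 15+8+11=34
- item 3+item 4+item 7: weight 4+2+2=8, value 15+6+11=32
- item 1+item 7: weight 7+2=9, value 21+11=32
Best: $34.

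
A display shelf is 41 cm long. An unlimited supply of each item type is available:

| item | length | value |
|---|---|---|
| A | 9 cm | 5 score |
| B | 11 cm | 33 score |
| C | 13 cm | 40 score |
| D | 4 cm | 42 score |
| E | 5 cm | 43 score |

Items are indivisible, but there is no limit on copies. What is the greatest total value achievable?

Best value-per-unit is D at 42/4; filling with it alone gives 10×42 = 420.
Optimal mix: 9×D + 1×E → length 41, value 421.

421 score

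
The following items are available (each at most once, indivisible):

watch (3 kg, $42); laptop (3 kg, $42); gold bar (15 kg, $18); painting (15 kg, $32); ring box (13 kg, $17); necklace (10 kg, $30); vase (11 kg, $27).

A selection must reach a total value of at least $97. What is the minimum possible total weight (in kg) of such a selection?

16

Subsets with value ≥ 97, sorted by total weight:
- watch+laptop+necklace: weight 16, value 114
- watch+laptop+vase: weight 17, value 111
- watch+laptop+ring box: weight 19, value 101
Minimum weight: 16 kg.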